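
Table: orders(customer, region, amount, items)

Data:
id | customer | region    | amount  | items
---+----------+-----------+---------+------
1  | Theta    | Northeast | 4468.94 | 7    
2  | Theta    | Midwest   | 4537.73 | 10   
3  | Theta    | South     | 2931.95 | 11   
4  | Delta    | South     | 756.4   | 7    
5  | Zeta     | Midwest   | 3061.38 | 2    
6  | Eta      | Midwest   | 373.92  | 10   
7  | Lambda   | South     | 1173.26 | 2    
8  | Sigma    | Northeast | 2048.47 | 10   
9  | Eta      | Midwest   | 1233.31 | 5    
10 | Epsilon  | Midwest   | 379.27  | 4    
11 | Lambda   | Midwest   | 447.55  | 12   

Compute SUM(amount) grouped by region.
SELECT region, SUM(amount) as result
FROM orders
GROUP BY region

Result:
  Midwest: 10033.16
  Northeast: 6517.41
  South: 4861.61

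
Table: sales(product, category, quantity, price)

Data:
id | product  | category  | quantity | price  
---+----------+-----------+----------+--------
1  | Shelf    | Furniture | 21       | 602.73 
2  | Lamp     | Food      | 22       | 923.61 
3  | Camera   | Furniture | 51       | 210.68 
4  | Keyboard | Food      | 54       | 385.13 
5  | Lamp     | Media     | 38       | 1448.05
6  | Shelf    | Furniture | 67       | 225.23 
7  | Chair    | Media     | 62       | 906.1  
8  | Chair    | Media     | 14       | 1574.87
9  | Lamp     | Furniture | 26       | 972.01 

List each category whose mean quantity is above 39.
SELECT category, AVG(quantity)
FROM sales
GROUP BY category
HAVING AVG(quantity) > 39

Result:
  Furniture: avg=41.25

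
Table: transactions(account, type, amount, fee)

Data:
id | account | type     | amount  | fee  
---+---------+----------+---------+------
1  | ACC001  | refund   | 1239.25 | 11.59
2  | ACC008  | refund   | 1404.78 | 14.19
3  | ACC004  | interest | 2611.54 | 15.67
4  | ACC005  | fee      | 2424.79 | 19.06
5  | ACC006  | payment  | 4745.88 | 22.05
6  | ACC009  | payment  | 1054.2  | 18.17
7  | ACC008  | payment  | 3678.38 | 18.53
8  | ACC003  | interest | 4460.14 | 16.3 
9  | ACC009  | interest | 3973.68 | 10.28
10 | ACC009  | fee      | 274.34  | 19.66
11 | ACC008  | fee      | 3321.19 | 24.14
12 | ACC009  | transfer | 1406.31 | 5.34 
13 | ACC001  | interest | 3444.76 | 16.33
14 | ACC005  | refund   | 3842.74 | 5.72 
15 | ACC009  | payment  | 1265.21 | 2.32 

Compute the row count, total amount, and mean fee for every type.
SELECT type,
       COUNT(*) as cnt,
       SUM(amount) as total_amount,
       AVG(fee) as avg_fee
FROM transactions
GROUP BY type

Result:
  fee: 3 records, 6020.32 total amount, 20.95 avg fee
  interest: 4 records, 14490.12 total amount, 14.65 avg fee
  payment: 4 records, 10743.67 total amount, 15.27 avg fee
  refund: 3 records, 6486.77 total amount, 10.50 avg fee
  transfer: 1 records, 1406.31 total amount, 5.34 avg fee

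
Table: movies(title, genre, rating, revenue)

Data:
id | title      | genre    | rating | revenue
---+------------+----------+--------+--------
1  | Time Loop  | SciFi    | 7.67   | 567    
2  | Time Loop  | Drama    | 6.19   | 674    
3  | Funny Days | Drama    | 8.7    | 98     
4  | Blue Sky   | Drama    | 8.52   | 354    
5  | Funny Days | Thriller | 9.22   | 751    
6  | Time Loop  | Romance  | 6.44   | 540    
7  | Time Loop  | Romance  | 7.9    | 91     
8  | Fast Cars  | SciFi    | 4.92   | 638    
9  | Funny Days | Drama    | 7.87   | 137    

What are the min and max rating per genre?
SELECT genre, MIN(rating), MAX(rating)
FROM movies
GROUP BY genre

Result:
  Drama: min=6.19, max=8.70
  Romance: min=6.44, max=7.90
  SciFi: min=4.92, max=7.67
  Thriller: min=9.22, max=9.22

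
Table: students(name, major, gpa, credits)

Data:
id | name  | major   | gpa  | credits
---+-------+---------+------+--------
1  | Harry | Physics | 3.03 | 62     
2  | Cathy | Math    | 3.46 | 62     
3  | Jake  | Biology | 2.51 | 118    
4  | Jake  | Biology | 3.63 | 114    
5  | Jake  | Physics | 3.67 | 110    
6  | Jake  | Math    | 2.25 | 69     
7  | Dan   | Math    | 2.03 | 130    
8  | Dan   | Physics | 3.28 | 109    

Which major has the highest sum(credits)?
SELECT major, SUM(credits) as val
FROM students
GROUP BY major
ORDER BY val DESC
LIMIT 1

Result: Physics with sum(credits) = 281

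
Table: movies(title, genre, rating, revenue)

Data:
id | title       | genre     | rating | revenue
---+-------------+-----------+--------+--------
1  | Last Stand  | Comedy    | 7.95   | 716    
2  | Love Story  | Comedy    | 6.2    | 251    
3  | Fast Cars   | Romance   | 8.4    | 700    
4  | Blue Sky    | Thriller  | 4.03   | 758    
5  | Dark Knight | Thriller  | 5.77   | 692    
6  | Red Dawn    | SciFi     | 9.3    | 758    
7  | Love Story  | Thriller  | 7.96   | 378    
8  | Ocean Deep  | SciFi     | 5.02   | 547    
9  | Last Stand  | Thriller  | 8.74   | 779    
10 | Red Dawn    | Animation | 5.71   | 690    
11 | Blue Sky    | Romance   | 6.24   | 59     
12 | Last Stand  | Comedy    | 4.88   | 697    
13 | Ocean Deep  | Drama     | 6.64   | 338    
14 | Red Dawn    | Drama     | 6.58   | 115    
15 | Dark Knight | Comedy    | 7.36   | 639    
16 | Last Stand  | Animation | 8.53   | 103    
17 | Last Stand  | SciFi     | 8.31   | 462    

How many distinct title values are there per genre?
SELECT genre, COUNT(DISTINCT title)
FROM movies
GROUP BY genre

Result:
  Animation: 2 distinct
  Comedy: 3 distinct
  Drama: 2 distinct
  Romance: 2 distinct
  SciFi: 3 distinct
  Thriller: 4 distinct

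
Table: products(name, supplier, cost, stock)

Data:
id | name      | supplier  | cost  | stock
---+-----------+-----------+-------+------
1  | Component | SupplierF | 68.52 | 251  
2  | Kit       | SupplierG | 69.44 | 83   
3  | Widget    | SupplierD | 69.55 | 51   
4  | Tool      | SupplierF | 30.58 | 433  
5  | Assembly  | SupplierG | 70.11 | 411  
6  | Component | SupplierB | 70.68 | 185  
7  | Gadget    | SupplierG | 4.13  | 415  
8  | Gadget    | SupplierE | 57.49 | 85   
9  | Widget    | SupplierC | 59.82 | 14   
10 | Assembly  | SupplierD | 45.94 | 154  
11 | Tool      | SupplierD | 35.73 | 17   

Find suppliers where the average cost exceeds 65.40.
SELECT supplier, AVG(cost)
FROM products
GROUP BY supplier
HAVING AVG(cost) > 65.40

Result:
  SupplierB: avg=70.68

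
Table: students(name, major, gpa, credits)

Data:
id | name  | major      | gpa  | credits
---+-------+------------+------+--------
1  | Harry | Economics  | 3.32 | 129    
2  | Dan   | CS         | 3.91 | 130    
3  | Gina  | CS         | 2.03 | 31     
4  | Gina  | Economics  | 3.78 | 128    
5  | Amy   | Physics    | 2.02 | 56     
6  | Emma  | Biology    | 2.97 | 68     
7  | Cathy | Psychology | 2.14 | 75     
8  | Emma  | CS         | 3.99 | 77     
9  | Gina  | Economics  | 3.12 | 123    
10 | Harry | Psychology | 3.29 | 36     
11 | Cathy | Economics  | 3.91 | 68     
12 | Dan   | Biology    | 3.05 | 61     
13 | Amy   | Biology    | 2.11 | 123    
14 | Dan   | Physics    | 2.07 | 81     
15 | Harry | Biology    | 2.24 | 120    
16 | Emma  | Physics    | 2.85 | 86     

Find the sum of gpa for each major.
SELECT major, SUM(gpa) as result
FROM students
GROUP BY major

Result:
  Biology: 10.37
  CS: 9.93
  Economics: 14.13
  Physics: 6.94
  Psychology: 5.43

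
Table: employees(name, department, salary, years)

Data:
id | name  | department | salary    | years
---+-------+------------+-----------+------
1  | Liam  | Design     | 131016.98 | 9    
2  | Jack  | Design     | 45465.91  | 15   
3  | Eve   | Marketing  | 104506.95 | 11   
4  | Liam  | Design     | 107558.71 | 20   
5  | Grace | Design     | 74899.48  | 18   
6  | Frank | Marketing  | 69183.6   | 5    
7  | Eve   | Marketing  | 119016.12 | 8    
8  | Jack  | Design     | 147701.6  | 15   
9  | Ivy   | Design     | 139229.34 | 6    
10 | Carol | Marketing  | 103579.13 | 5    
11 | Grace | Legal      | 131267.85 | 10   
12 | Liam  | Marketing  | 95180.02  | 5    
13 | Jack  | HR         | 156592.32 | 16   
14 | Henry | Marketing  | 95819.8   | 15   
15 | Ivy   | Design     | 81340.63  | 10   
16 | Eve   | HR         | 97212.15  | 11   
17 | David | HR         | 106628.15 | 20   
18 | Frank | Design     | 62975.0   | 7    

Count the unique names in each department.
SELECT department, COUNT(DISTINCT name)
FROM employees
GROUP BY department

Result:
  Design: 5 distinct
  HR: 3 distinct
  Legal: 1 distinct
  Marketing: 5 distinct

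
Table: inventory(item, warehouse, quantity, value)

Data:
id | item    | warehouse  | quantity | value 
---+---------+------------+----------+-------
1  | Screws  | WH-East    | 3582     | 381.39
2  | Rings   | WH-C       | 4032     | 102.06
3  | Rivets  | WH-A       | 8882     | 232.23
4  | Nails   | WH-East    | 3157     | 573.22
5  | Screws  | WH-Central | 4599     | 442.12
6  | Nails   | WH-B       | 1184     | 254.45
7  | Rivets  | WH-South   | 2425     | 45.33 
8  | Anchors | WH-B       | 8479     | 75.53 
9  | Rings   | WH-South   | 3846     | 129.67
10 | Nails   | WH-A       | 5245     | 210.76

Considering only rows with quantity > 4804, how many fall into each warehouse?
SELECT warehouse, COUNT(*)
FROM inventory
WHERE quantity > 4804
GROUP BY warehouse

Note: WHERE filters rows before grouping.

Result:
  WH-A: 2
  WH-B: 1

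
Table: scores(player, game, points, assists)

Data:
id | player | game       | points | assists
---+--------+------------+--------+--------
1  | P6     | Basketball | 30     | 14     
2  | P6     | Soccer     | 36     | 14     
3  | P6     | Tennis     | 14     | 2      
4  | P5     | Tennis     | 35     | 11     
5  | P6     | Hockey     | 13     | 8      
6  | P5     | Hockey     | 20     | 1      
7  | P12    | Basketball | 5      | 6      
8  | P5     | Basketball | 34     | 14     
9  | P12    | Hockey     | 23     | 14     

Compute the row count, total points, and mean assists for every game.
SELECT game,
       COUNT(*) as cnt,
       SUM(points) as total_points,
       AVG(assists) as avg_assists
FROM scores
GROUP BY game

Result:
  Basketball: 3 records, 69 total points, 11.33 avg assists
  Hockey: 3 records, 56 total points, 7.67 avg assists
  Soccer: 1 records, 36 total points, 14.00 avg assists
  Tennis: 2 records, 49 total points, 6.50 avg assists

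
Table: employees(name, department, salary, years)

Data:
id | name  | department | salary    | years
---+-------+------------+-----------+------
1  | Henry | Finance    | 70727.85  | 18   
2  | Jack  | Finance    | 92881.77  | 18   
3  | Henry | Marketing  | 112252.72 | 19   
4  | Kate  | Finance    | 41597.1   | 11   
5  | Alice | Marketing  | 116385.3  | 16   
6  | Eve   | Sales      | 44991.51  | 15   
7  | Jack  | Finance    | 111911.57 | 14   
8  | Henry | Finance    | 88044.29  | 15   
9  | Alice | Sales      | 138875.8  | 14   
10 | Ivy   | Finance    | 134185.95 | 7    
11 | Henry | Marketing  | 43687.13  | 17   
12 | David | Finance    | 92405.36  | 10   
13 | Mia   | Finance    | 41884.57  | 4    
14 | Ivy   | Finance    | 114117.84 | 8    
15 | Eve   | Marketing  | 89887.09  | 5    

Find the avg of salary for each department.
SELECT department, AVG(salary) as result
FROM employees
GROUP BY department

Result:
  Finance: 87528.48
  Marketing: 90553.06
  Sales: 91933.66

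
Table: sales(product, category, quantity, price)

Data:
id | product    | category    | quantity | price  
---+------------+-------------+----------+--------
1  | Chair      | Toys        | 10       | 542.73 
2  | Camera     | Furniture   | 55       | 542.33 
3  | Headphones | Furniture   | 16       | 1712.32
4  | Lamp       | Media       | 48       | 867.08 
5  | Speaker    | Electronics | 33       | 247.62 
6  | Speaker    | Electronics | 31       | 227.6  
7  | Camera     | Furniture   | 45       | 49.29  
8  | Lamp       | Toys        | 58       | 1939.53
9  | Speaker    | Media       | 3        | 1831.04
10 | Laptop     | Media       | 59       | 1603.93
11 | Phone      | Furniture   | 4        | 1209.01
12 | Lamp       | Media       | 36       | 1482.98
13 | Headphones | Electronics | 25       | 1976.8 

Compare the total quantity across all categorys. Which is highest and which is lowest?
SELECT category, SUM(quantity)
FROM sales
GROUP BY category
ORDER BY SUM(quantity)

All groups:
  Toys: 68
  Electronics: 89
  Furniture: 120
  Media: 146

Highest: Media (146)
Lowest: Toys (68)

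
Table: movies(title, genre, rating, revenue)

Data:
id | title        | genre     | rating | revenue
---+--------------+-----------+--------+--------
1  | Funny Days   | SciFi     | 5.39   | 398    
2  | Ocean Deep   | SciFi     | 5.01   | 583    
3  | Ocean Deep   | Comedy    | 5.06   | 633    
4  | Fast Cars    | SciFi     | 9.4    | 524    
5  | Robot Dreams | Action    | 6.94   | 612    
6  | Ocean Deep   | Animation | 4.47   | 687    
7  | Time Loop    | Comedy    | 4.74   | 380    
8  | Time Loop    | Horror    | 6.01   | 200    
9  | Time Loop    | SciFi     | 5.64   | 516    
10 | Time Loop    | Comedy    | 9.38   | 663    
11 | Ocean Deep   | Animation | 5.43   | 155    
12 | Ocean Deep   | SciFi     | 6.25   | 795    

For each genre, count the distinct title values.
SELECT genre, COUNT(DISTINCT title)
FROM movies
GROUP BY genre

Result:
  Action: 1 distinct
  Animation: 1 distinct
  Comedy: 2 distinct
  Horror: 1 distinct
  SciFi: 4 distinct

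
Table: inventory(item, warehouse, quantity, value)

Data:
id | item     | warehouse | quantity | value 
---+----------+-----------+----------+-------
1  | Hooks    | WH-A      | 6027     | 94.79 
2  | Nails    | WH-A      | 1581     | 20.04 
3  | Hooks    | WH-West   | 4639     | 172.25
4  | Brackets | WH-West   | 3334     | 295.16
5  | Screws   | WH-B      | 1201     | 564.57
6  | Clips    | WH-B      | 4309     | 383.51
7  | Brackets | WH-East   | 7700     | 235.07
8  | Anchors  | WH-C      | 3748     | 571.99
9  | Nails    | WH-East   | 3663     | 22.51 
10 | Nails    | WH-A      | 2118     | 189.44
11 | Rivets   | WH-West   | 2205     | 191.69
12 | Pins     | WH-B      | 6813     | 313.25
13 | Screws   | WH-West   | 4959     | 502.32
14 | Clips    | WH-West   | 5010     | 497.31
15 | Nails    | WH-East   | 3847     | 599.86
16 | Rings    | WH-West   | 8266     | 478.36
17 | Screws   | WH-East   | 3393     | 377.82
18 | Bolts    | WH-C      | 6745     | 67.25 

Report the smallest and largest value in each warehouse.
SELECT warehouse, MIN(value), MAX(value)
FROM inventory
GROUP BY warehouse

Result:
  WH-A: min=20.04, max=189.44
  WH-B: min=313.25, max=564.57
  WH-C: min=67.25, max=571.99
  WH-East: min=22.51, max=599.86
  WH-West: min=172.25, max=502.32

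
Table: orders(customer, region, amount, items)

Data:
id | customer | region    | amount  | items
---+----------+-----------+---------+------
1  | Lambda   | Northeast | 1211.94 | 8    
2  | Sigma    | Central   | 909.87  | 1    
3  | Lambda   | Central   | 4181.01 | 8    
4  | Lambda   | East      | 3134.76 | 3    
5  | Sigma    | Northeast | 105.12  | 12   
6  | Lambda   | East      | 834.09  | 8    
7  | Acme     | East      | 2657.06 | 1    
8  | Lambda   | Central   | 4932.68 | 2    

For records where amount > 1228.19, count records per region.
SELECT region, COUNT(*)
FROM orders
WHERE amount > 1228.19
GROUP BY region

Note: WHERE filters rows before grouping.

Result:
  Central: 2
  East: 2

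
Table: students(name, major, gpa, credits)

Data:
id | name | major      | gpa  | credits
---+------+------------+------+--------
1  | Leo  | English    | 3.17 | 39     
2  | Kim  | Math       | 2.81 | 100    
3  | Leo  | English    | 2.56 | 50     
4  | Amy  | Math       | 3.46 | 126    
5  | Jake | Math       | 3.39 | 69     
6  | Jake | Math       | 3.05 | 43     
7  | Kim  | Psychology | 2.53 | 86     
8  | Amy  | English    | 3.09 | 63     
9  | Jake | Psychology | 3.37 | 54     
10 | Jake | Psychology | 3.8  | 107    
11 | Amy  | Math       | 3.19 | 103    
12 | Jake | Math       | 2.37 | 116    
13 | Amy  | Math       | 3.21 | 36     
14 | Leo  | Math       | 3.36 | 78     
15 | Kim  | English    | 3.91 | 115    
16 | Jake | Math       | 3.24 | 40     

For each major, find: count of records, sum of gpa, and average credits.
SELECT major,
       COUNT(*) as cnt,
       SUM(gpa) as total_gpa,
       AVG(credits) as avg_credits
FROM students
GROUP BY major

Result:
  English: 4 records, 12.73 total gpa, 66.75 avg credits
  Math: 9 records, 28.08 total gpa, 79.00 avg credits
  Psychology: 3 records, 9.70 total gpa, 82.33 avg credits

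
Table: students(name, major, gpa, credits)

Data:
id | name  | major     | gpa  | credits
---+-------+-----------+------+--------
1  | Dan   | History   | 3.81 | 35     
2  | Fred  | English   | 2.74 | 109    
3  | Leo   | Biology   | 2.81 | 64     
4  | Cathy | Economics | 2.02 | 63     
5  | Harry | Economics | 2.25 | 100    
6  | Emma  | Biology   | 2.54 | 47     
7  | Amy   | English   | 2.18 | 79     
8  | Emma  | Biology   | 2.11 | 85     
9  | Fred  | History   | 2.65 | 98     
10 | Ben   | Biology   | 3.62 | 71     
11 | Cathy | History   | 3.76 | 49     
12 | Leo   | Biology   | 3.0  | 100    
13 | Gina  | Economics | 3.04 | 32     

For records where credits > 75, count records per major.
SELECT major, COUNT(*)
FROM students
WHERE credits > 75
GROUP BY major

Note: WHERE filters rows before grouping.

Result:
  Biology: 2
  Economics: 1
  English: 2
  History: 1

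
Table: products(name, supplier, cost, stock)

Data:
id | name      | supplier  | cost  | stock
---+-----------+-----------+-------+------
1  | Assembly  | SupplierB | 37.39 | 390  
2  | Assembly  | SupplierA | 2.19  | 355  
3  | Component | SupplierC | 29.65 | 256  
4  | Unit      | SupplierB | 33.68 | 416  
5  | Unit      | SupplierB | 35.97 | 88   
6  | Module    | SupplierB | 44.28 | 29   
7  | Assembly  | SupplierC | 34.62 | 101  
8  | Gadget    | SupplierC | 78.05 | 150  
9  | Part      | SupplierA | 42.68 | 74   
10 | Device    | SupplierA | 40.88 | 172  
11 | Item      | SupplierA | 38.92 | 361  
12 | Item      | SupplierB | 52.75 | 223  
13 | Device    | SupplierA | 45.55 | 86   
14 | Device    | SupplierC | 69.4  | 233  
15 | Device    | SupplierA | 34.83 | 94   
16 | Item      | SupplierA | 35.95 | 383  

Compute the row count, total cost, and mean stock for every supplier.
SELECT supplier,
       COUNT(*) as cnt,
       SUM(cost) as total_cost,
       AVG(stock) as avg_stock
FROM products
GROUP BY supplier

Result:
  SupplierA: 7 records, 241.00 total cost, 217.86 avg stock
  SupplierB: 5 records, 204.07 total cost, 229.20 avg stock
  SupplierC: 4 records, 211.72 total cost, 185.00 avg stock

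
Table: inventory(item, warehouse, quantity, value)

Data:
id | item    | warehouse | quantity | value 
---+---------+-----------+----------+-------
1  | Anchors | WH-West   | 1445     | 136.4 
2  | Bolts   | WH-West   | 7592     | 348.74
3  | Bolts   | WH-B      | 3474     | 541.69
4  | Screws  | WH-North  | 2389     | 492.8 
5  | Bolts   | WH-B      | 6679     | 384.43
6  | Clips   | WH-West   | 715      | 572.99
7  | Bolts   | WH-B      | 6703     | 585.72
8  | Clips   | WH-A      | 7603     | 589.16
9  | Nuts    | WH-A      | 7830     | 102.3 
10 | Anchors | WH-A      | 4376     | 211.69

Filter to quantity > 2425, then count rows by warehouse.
SELECT warehouse, COUNT(*)
FROM inventory
WHERE quantity > 2425
GROUP BY warehouse

Note: WHERE filters rows before grouping.

Result:
  WH-A: 3
  WH-B: 3
  WH-West: 1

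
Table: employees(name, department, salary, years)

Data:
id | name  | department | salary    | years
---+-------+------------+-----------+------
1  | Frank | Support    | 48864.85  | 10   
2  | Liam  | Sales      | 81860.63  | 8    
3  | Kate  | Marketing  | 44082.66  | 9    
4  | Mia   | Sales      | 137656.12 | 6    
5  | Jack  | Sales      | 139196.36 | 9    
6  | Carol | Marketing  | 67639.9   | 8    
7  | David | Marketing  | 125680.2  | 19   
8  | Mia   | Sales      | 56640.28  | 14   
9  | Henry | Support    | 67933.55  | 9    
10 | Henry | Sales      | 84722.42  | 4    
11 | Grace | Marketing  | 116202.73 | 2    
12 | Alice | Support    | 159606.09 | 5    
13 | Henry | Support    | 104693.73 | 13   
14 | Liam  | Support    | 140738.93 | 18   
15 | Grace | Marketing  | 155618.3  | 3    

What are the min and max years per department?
SELECT department, MIN(years), MAX(years)
FROM employees
GROUP BY department

Result:
  Marketing: min=2, max=19
  Sales: min=4, max=14
  Support: min=5, max=18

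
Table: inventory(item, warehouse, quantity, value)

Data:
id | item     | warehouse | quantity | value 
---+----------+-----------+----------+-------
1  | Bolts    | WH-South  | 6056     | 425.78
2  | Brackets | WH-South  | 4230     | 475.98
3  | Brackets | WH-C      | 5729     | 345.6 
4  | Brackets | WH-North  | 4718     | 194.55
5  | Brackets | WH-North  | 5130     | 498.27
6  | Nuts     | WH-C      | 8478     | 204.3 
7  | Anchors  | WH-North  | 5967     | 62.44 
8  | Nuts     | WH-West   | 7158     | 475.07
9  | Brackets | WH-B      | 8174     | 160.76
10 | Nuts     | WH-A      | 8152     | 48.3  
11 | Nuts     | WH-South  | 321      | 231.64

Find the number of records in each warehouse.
SELECT warehouse, COUNT(*) as count
FROM inventory
GROUP BY warehouse

Result:
  WH-A: 1
  WH-B: 1
  WH-C: 2
  WH-North: 3
  WH-South: 3
  WH-West: 1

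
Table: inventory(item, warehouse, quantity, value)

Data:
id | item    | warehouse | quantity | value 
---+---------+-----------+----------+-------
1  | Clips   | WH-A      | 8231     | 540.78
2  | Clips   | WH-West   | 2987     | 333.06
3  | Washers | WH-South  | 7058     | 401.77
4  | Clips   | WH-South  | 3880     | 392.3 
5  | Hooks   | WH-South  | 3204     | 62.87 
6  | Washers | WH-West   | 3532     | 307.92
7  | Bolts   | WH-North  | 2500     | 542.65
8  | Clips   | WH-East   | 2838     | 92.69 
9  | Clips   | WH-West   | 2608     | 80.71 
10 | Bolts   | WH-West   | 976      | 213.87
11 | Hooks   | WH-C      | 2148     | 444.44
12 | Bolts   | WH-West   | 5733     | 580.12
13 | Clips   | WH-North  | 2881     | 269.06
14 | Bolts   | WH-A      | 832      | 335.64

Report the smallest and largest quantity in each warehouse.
SELECT warehouse, MIN(quantity), MAX(quantity)
FROM inventory
GROUP BY warehouse

Result:
  WH-A: min=832, max=8231
  WH-C: min=2148, max=2148
  WH-East: min=2838, max=2838
  WH-North: min=2500, max=2881
  WH-South: min=3204, max=7058
  WH-West: min=976, max=5733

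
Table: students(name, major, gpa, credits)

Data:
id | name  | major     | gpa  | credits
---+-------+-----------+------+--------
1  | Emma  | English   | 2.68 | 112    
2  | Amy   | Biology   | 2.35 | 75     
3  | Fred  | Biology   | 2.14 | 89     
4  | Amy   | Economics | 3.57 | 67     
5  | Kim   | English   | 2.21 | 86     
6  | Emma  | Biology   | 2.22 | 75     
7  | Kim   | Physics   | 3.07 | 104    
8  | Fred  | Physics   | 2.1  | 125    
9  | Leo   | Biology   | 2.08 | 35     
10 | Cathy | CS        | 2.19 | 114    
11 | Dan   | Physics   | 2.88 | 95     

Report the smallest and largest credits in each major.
SELECT major, MIN(credits), MAX(credits)
FROM students
GROUP BY major

Result:
  Biology: min=35, max=89
  CS: min=114, max=114
  Economics: min=67, max=67
  English: min=86, max=112
  Physics: min=95, max=125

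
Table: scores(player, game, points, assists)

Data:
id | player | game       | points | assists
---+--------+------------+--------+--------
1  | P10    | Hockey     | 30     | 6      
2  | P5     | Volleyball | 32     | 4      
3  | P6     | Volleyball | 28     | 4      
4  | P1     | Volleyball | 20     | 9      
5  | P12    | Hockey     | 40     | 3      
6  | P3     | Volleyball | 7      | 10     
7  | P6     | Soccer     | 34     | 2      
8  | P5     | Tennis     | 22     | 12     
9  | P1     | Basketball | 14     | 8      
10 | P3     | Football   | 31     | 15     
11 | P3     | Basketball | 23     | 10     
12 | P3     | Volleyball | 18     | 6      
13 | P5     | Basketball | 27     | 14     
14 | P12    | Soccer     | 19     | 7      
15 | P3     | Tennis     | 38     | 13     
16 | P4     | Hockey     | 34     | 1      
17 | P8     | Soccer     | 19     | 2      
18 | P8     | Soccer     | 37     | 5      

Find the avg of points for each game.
SELECT game, AVG(points) as result
FROM scores
GROUP BY game

Result:
  Basketball: 21.33
  Football: 31.00
  Hockey: 34.67
  Soccer: 27.25
  Tennis: 30.00
  Volleyball: 21.00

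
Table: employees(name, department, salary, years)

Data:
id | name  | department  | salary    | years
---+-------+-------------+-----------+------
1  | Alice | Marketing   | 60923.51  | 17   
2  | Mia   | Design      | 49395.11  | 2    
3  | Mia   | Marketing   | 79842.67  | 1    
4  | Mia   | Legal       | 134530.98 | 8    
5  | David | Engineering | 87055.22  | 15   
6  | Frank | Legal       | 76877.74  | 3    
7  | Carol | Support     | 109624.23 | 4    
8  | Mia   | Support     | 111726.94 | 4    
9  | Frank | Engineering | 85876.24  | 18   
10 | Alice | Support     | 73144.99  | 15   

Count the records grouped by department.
SELECT department, COUNT(*) as count
FROM employees
GROUP BY department

Result:
  Design: 1
  Engineering: 2
  Legal: 2
  Marketing: 2
  Support: 3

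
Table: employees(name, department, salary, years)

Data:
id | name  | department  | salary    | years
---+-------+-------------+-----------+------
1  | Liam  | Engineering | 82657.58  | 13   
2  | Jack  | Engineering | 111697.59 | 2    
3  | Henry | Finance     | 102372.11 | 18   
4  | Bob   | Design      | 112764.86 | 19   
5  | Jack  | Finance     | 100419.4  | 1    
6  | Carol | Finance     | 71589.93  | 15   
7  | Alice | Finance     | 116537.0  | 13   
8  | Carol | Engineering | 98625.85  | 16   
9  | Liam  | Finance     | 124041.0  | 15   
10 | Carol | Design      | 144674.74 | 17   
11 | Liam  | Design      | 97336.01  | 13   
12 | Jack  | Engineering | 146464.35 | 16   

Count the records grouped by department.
SELECT department, COUNT(*) as count
FROM employees
GROUP BY department

Result:
  Design: 3
  Engineering: 4
  Finance: 5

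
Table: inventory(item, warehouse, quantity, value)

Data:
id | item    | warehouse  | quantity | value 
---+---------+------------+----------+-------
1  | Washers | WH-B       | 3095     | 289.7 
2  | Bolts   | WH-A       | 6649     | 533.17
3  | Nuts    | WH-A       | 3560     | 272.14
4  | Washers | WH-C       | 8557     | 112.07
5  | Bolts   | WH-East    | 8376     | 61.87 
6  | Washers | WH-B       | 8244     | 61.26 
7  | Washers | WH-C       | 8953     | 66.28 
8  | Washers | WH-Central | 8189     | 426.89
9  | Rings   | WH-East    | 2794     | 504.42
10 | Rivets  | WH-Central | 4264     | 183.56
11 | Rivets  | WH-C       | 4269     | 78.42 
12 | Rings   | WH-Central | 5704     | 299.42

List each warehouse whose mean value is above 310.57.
SELECT warehouse, AVG(value)
FROM inventory
GROUP BY warehouse
HAVING AVG(value) > 310.57

Result:
  WH-A: avg=402.66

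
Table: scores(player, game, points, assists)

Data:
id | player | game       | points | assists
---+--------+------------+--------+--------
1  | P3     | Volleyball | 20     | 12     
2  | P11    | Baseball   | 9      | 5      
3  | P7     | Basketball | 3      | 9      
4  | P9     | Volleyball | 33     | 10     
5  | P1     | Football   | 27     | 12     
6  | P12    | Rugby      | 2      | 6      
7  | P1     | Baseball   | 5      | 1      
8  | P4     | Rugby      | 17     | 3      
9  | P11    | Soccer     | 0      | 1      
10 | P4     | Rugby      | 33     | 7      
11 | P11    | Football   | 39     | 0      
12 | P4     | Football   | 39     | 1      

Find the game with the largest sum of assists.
SELECT game, SUM(assists) as val
FROM scores
GROUP BY game
ORDER BY val DESC
LIMIT 1

Result: Volleyball with sum(assists) = 22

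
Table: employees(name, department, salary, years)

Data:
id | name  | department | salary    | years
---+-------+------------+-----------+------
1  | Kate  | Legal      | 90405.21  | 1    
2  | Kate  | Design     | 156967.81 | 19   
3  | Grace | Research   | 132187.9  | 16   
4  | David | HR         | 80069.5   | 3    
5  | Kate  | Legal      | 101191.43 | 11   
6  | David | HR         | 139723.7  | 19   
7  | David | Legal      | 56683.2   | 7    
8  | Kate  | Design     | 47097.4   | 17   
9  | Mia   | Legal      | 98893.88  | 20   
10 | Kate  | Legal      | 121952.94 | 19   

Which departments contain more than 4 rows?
SELECT department, COUNT(*) as cnt
FROM employees
GROUP BY department
HAVING COUNT(*) > 4

Result:
  Legal: 5

Note: HAVING filters groups after aggregation, WHERE filters rows before.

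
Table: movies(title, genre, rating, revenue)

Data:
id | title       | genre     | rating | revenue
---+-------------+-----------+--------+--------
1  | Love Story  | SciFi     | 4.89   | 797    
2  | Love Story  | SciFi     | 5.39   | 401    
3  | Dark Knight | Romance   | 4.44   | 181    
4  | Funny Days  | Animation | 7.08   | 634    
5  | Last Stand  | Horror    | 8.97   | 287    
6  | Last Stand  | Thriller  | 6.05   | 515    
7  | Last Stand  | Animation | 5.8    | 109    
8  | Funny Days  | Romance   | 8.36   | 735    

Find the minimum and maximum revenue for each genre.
SELECT genre, MIN(revenue), MAX(revenue)
FROM movies
GROUP BY genre

Result:
  Animation: min=109, max=634
  Horror: min=287, max=287
  Romance: min=181, max=735
  SciFi: min=401, max=797
  Thriller: min=515, max=515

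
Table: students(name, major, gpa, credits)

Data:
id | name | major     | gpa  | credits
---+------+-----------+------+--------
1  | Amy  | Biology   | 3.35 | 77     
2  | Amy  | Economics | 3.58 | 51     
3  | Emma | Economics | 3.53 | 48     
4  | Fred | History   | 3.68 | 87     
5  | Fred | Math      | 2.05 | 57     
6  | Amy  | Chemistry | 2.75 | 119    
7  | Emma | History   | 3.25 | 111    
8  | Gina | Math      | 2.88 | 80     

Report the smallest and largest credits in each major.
SELECT major, MIN(credits), MAX(credits)
FROM students
GROUP BY major

Result:
  Biology: min=77, max=77
  Chemistry: min=119, max=119
  Economics: min=48, max=51
  History: min=87, max=111
  Math: min=57, max=80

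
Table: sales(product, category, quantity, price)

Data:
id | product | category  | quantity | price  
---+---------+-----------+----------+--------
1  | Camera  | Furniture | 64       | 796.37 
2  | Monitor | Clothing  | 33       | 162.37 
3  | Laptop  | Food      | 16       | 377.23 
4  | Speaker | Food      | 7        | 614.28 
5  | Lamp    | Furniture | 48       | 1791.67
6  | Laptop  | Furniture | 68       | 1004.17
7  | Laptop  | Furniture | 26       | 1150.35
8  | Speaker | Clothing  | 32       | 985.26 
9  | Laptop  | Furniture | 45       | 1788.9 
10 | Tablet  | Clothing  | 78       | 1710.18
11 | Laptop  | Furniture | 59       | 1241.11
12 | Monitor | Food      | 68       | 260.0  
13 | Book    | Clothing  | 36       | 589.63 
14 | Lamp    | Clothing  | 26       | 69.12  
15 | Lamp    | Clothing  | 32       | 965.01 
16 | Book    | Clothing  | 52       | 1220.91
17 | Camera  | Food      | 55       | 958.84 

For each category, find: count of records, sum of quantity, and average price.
SELECT category,
       COUNT(*) as cnt,
       SUM(quantity) as total_quantity,
       AVG(price) as avg_price
FROM sales
GROUP BY category

Result:
  Clothing: 7 records, 289 total quantity, 814.64 avg price
  Food: 4 records, 146 total quantity, 552.59 avg price
  Furniture: 6 records, 310 total quantity, 1295.43 avg price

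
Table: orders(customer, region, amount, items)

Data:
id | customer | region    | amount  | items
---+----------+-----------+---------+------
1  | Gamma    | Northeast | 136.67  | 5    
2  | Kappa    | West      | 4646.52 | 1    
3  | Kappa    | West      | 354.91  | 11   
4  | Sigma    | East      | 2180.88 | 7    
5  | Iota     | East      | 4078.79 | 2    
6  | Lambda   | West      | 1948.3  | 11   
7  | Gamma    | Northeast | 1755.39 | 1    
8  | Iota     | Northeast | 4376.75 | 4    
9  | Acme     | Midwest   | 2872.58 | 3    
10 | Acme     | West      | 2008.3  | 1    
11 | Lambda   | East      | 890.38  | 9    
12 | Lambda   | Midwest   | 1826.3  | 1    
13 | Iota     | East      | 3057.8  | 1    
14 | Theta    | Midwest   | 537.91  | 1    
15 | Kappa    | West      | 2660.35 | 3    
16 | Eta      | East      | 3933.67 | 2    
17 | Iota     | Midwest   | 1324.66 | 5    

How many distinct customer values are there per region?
SELECT region, COUNT(DISTINCT customer)
FROM orders
GROUP BY region

Result:
  East: 4 distinct
  Midwest: 4 distinct
  Northeast: 2 distinct
  West: 3 distinct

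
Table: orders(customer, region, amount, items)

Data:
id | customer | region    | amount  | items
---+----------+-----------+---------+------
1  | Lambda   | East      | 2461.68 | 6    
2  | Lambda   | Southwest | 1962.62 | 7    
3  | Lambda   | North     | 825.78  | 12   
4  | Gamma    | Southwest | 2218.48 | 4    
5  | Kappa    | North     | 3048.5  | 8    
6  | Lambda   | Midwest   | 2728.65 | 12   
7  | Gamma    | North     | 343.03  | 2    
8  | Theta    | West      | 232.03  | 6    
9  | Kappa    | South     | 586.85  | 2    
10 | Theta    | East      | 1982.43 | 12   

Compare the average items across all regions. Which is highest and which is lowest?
SELECT region, AVG(items)
FROM orders
GROUP BY region
ORDER BY AVG(items)

All groups:
  South: 2.00
  Southwest: 5.50
  West: 6.00
  North: 7.33
  East: 9.00
  Midwest: 12.00

Highest: Midwest (12.00)
Lowest: South (2.00)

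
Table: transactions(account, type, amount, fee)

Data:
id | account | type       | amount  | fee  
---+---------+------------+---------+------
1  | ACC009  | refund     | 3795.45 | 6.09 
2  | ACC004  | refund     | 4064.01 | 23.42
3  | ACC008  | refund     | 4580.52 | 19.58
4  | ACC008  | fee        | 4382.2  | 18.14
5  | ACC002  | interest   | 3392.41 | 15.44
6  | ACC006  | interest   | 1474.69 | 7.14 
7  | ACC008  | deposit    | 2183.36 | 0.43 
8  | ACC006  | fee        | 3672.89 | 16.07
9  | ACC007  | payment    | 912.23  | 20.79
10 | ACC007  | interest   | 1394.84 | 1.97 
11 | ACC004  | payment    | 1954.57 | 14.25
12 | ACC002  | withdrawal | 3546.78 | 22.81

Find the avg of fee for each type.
SELECT type, AVG(fee) as result
FROM transactions
GROUP BY type

Result:
  deposit: 0.43
  fee: 17.11
  interest: 8.18
  payment: 17.52
  refund: 16.36
  withdrawal: 22.81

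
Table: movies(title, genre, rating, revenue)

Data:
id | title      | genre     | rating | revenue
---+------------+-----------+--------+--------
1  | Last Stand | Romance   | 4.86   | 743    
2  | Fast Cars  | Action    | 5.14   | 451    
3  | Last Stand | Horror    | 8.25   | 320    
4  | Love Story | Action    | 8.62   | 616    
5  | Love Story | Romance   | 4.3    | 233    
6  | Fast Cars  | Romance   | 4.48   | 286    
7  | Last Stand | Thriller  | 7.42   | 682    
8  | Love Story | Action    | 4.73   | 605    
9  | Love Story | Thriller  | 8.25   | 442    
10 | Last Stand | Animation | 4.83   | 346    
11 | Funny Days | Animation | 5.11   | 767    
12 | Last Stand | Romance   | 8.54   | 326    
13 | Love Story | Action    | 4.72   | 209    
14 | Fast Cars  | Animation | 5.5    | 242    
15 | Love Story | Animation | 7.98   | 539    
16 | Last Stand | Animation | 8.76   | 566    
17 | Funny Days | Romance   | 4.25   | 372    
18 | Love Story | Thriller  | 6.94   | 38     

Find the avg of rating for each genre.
SELECT genre, AVG(rating) as result
FROM movies
GROUP BY genre

Result:
  Action: 5.80
  Animation: 6.44
  Horror: 8.25
  Romance: 5.29
  Thriller: 7.54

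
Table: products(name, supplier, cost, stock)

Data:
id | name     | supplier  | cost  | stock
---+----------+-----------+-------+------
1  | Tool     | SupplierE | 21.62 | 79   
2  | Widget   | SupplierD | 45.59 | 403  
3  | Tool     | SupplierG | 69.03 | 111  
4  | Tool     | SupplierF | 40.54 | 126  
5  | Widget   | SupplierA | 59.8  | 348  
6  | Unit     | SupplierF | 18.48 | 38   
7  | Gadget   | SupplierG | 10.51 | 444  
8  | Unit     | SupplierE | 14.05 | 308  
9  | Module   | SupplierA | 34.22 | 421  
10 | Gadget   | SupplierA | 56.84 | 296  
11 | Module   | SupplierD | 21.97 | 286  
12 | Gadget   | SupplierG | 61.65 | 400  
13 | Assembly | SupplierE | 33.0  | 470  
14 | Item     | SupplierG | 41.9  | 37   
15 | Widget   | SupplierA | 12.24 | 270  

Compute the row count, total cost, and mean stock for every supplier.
SELECT supplier,
       COUNT(*) as cnt,
       SUM(cost) as total_cost,
       AVG(stock) as avg_stock
FROM products
GROUP BY supplier

Result:
  SupplierA: 4 records, 163.10 total cost, 333.75 avg stock
  SupplierD: 2 records, 67.56 total cost, 344.50 avg stock
  SupplierE: 3 records, 68.67 total cost, 285.67 avg stock
  SupplierF: 2 records, 59.02 total cost, 82.00 avg stock
  SupplierG: 4 records, 183.09 total cost, 248.00 avg stock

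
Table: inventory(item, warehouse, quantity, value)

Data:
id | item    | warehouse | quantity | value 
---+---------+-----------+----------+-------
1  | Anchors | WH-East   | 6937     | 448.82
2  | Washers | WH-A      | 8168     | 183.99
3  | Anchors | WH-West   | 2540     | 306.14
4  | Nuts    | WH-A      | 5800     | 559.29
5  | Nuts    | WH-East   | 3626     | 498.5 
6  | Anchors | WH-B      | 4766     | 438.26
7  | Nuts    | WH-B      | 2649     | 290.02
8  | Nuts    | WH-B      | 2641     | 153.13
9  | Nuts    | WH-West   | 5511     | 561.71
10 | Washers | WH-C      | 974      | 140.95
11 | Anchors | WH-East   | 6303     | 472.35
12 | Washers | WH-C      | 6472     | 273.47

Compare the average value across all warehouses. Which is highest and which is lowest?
SELECT warehouse, AVG(value)
FROM inventory
GROUP BY warehouse
ORDER BY AVG(value)

All groups:
  WH-C: 207.21
  WH-B: 293.80
  WH-A: 371.64
  WH-West: 433.93
  WH-East: 473.22

Highest: WH-East (473.22)
Lowest: WH-C (207.21)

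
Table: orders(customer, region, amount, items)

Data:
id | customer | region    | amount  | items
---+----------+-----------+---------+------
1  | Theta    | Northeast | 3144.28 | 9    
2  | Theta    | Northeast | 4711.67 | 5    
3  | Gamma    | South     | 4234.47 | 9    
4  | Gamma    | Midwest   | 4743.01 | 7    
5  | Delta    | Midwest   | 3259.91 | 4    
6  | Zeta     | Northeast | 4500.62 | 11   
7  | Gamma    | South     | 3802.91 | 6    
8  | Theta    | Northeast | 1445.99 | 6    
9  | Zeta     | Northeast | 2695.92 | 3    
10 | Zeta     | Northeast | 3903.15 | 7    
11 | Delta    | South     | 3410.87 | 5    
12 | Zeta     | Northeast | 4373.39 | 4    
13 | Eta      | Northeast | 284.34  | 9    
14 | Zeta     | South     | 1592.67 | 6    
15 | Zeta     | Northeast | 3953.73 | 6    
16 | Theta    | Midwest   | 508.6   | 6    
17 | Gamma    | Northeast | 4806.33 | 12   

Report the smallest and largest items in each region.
SELECT region, MIN(items), MAX(items)
FROM orders
GROUP BY region

Result:
  Midwest: min=4, max=7
  Northeast: min=3, max=12
  South: min=5, max=9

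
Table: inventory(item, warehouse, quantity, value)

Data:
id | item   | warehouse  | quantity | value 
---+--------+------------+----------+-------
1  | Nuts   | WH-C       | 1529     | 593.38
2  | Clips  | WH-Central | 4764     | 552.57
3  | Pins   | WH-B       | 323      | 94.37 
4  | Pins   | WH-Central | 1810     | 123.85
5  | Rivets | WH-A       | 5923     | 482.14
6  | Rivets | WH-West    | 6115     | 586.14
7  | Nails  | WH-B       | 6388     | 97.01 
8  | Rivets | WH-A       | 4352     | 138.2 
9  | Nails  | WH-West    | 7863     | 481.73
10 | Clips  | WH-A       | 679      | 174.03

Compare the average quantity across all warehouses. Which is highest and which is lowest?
SELECT warehouse, AVG(quantity)
FROM inventory
GROUP BY warehouse
ORDER BY AVG(quantity)

All groups:
  WH-C: 1529.00
  WH-Central: 3287.00
  WH-B: 3355.50
  WH-A: 3651.33
  WH-West: 6989.00

Highest: WH-West (6989.00)
Lowest: WH-C (1529.00)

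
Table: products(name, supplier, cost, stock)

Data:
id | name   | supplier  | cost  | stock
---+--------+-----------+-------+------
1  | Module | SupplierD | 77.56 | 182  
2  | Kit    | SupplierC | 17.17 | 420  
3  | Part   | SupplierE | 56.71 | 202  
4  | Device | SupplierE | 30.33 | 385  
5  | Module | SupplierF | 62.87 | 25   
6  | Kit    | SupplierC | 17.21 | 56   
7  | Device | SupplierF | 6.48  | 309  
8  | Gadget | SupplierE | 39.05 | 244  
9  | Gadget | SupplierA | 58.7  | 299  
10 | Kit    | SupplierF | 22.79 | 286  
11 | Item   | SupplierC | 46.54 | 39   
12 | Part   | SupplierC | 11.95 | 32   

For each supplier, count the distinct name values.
SELECT supplier, COUNT(DISTINCT name)
FROM products
GROUP BY supplier

Result:
  SupplierA: 1 distinct
  SupplierC: 3 distinct
  SupplierD: 1 distinct
  SupplierE: 3 distinct
  SupplierF: 3 distinct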